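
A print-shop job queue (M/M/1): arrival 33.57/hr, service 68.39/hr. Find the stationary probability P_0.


ρ = 33.57/68.39 = 0.4909
P_n = (1−ρ)·ρ^n = (1 − 0.4909)·0.4909^0 = 0.5091·1.000000 = 0.509139

Final: 0.509139


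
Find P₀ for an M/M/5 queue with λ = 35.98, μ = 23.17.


a = λ/μ = 35.98/23.17 = 1.5529; ρ = a/c = 0.3106
Σ_{k=0}^{4} a^k/k! (terms k=0..4) = 1.00000 + 1.55287 + 1.20570 + 0.62410 + 0.24229 = 4.62496
Tail: a^5/(5!(1−ρ)) = 9.02975/(120·0.6894) = 0.10915
P₀ = 1/(4.62496 + 0.10915) = 1/4.73411 = 0.211233

Final: 0.211233


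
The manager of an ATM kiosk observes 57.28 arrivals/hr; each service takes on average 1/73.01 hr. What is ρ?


ρ = λ/μ = 57.28/73.01 = 0.7846

Final: 0.7846


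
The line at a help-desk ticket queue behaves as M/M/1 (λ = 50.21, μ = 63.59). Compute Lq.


ρ = 50.21/63.59 = 0.7896
Lq = ρ²/(1−ρ) = 0.6235/0.2104 = 2.9630

Final: 2.9630


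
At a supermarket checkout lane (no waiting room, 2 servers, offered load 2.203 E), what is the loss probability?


B(c,a) = (a^c/c!) / Σ_{k=0}^{c} a^k/k!
a^2/2! = 2.426604
Σ terms (k=0..2): 1.00000 + 2.20300 + 2.42660 = 5.629604
B = 2.426604/5.629604 = 0.431044

Final: 0.431044


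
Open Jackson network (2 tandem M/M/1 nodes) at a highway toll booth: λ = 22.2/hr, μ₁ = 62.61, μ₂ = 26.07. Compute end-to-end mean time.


Each node sees arrival rate λ = 22.2/hr (tandem ⇒ throughput preserved).
W₁ = 1/(μ₁−λ) = 1/(62.61−22.2) = 0.02475 hr
W₂ = 1/(μ₂−λ) = 1/(26.07−22.2) = 0.25840 hr
W_total = W₁ + W₂ = 0.02475 + 0.25840 = 0.28314 hr

Final: 0.28314 hr


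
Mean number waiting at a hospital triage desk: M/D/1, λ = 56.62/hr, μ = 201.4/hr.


ρ = 56.62/201.4 = 0.2811
M/D/1: Lq = ρ²/(2(1−ρ)) = 0.07904/(2·0.7189) = 0.05497

Final: 0.05497


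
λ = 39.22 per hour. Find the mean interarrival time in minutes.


Mean interarrival time = 1/λ = 1/39.22 hour = 0.02550 hour
In minutes: 0.02550 × 60 = 1.5298 min

Final: 1.5298 min


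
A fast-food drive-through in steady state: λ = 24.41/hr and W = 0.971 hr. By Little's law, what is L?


L = λW = 24.41·0.971 = 23.7021

Final: 23.7021


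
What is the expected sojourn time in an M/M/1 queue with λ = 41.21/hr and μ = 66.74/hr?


W = 1/(μ−λ) = 1/(66.74 − 41.21) = 1/25.53 = 0.03917 hr

Final: 0.03917 hr


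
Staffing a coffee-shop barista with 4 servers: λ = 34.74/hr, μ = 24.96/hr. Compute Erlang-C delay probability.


a = λ/μ = 1.3918; ρ = a/4 = 0.3480
P₀ = 0.246939 (from M/M/c formula)
C(c,a) = [a^c/(c!(1−ρ))]·P₀ = [3.75267/(24·0.6520)]·0.246939
= 0.23980·0.246939 = 0.059216

Final: 0.059216


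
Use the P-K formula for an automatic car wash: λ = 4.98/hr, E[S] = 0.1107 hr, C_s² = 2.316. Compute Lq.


ρ = λ·E[S] = 4.98·0.1107 = 0.5513
Lq = ρ²(1+C_s²)/(2(1−ρ)) = 0.3039·(1+2.316)/(2·0.4487)
= 0.3039·3.3160/0.8974 = 1.12297

Final: 1.12297


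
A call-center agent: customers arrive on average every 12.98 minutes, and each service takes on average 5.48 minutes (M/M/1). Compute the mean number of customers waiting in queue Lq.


λ = 60/12.98 = 4.6225 /hr
μ = 60/5.48 = 10.9489 /hr
ρ = λ/μ = 4.6225/10.9489 = 0.4222
Lq = ρ²/(1−ρ) = 0.1782/0.5778 = 0.3085

Final: 0.3085


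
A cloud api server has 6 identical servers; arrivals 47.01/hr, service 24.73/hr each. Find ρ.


ρ = λ/(cμ) = 47.01/(6·24.73) = 47.01/148.38 = 0.3168

Final: 0.3168


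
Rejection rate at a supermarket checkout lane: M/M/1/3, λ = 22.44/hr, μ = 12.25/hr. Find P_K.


ρ = λ/μ = 22.44/12.25 = 1.8318
P_K = (1−ρ)ρ^K/(1−ρ^(K+1)) = (-0.8318·6.146959)/(1 − 11.260225)
= -5.113266/-10.260225 = 0.498358

Final: 0.498358


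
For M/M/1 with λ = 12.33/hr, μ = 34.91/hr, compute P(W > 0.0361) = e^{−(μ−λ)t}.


W ~ Exponential(μ−λ) for M/M/1.
μ − λ = 34.91 − 12.33 = 22.5800
P(W > t) = e^{−(μ−λ)t} = e^{−0.8151} = 0.442578

Final: 0.442578


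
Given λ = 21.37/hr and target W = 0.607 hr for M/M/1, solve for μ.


W = 1/(μ−λ) ⇒ μ − λ = 1/W = 1/0.607 = 1.6474
μ = λ + 1/W = 21.37 + 1.6474 = 23.0174 per hr

Final: 23.0174 /hr


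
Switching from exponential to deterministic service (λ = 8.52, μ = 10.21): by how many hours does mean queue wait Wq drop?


ρ = 8.52/10.21 = 0.8345
Wq(M/M/1) = ρ/(μ−λ) = 0.8345/1.69 = 0.49377 hr
Wq(M/D/1) = ρ/(2(μ−λ)) = 0.24689 hr
Savings = 0.49377 − 0.24689 = 0.24689 hr

Final: 0.24689 hr


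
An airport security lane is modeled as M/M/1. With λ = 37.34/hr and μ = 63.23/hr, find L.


ρ = λ/μ = 37.34/63.23 = 0.5905
L = ρ/(1−ρ) = 0.5905/(1 − 0.5905) = 0.5905/0.4095 = 1.4423

Final: 1.4423


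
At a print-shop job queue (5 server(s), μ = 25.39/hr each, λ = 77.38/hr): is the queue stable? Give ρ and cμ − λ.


Total capacity cμ = 5·25.39 = 126.95/hr
ρ = λ/(cμ) = 77.38/126.95 = 0.6095
Stable ⇔ ρ < 1: YES
Spare capacity = cμ − λ = 126.95 − 77.38 = 49.57/hr

Final: ρ = 0.6095; stable; margin = 49.57/hr


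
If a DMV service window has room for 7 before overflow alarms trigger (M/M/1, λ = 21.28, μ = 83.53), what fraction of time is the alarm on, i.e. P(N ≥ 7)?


ρ = 21.28/83.53 = 0.2548
P(N ≥ n) = ρ^n = 0.2548^7 = 0.00006965

Final: 0.00006965


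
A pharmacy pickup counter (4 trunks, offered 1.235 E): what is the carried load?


B(4,1.235) = 0.028438 (Erlang-B)
Carried load = a(1 − B) = 1.235·(1 − 0.028438) = 1.235·0.971562 = 1.1999 E

Final: 1.1999 Erlangs


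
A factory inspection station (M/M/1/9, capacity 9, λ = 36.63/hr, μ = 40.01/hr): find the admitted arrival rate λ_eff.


ρ = 0.9155; P_K = (1−ρ)ρ^9/(1−ρ^10) = 0.065109
λ_eff = λ(1 − P_K) = 36.63·(1 − 0.065109) = 36.63·0.934891 = 34.2451 /hr

Final: 34.2451 /hr


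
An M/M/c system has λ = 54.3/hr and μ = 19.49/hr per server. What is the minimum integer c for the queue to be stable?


Stability requires cμ > λ ⇔ c > λ/μ.
λ/μ = 54.3/19.49 = 2.7860
Minimum integer c = ⌊2.7860⌋ + 1 = 3
Check: 3·19.49 = 58.47 > 54.3, while 2·19.49 = 38.98 ≤ 54.3

Final: 3 servers


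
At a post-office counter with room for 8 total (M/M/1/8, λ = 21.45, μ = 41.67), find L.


ρ = 21.45/41.67 = 0.5148
L = ρ[1 − (K+1)ρ^K + Kρ^(K+1)] / [(1−ρ)(1−ρ^(K+1))]
Numerator: 0.5148·(1 − 9·0.004930 + 8·0.002538) = 0.502370
Denominator: (0.4852)·(0.997462) = 0.484010
L = 0.502370/0.484010 = 1.0379

Final: 1.0379


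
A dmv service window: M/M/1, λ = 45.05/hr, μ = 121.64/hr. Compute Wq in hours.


ρ = 45.05/121.64 = 0.3704
Wq = ρ/(μ−λ) = 0.3704/(121.64 − 45.05) = 0.3704/76.59 = 0.004836 hr

Final: 0.004836 hr


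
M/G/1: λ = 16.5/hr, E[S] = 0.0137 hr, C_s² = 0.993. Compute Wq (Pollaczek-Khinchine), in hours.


ρ = λ·E[S] = 16.5·0.0137 = 0.2261
E[S²] = E[S]²(1+C_s²) = 0.0137²·(1+0.993) = 0.0003741
Wq = λ·E[S²]/(2(1−ρ)) = 16.5·0.0003741/(2·0.7740) = 0.003987 hr

Final: 0.003987 hr


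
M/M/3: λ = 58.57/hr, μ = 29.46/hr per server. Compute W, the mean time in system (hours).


a = 1.9881; ρ = 0.6627; P₀ = 0.113027
Lq = P₀·a^c·ρ/(c!(1−ρ)²) = 0.86231
Wq = Lq/λ = 0.86231/58.57 = 0.01472 hr
W = Wq + 1/μ = 0.01472 + 0.03394 = 0.04867 hr

Final: 0.04867 hr


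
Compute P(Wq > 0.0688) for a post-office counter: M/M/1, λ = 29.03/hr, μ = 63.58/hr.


ρ = 29.03/63.58 = 0.4566
P(Wq > t) = ρ·e^{−(μ−λ)t} = 0.4566·e^{−2.3770}
= 0.4566·0.092825 = 0.042383

Final: 0.042383


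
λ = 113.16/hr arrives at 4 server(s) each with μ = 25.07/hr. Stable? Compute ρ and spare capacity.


Total capacity cμ = 4·25.07 = 100.28/hr
ρ = λ/(cμ) = 113.16/100.28 = 1.1284
Stable ⇔ ρ < 1: NO
Spare capacity = cμ − λ = 100.28 − 113.16 = -12.88/hr

Final: ρ = 1.1284; unstable; margin = -12.88/hr


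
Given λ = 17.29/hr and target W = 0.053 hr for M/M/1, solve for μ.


W = 1/(μ−λ) ⇒ μ − λ = 1/W = 1/0.053 = 18.8679
μ = λ + 1/W = 17.29 + 18.8679 = 36.1579 per hr

Final: 36.1579 /hr


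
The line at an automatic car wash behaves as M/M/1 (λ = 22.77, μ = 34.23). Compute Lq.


ρ = 22.77/34.23 = 0.6652
Lq = ρ²/(1−ρ) = 0.4425/0.3348 = 1.3217

Final: 1.3217


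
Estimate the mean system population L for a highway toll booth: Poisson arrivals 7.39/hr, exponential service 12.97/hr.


ρ = λ/μ = 7.39/12.97 = 0.5698
L = ρ/(1−ρ) = 0.5698/(1 − 0.5698) = 0.5698/0.4302 = 1.3244

Final: 1.3244


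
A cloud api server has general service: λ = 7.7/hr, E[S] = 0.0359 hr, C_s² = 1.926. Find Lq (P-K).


ρ = λ·E[S] = 7.7·0.0359 = 0.2764
Lq = ρ²(1+C_s²)/(2(1−ρ)) = 0.07641·(1+1.926)/(2·0.7236)
= 0.07641·2.9260/1.4471 = 0.15450

Final: 0.15450


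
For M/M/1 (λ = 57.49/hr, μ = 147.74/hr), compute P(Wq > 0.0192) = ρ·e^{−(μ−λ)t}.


ρ = 57.49/147.74 = 0.3891
P(Wq > t) = ρ·e^{−(μ−λ)t} = 0.3891·e^{−1.7328}
= 0.3891·0.176789 = 0.068794

Final: 0.068794


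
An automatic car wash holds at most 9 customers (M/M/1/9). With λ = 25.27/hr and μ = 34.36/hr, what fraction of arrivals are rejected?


ρ = λ/μ = 25.27/34.36 = 0.7354
P_K = (1−ρ)ρ^K/(1−ρ^(K+1)) = (0.2646·0.062946)/(1 − 0.046294)
= 0.016653/0.953706 = 0.017461

Final: 0.017461


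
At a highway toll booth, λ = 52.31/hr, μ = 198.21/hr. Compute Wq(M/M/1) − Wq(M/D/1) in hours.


ρ = 52.31/198.21 = 0.2639
Wq(M/M/1) = ρ/(μ−λ) = 0.2639/145.90 = 0.001809 hr
Wq(M/D/1) = ρ/(2(μ−λ)) = 0.0009044 hr
Savings = 0.001809 − 0.0009044 = 0.0009044 hr

Final: 0.0009044 hr


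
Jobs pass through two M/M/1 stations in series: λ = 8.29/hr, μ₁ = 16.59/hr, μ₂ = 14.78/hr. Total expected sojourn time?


Each node sees arrival rate λ = 8.29/hr (tandem ⇒ throughput preserved).
W₁ = 1/(μ₁−λ) = 1/(16.59−8.29) = 0.12048 hr
W₂ = 1/(μ₂−λ) = 1/(14.78−8.29) = 0.15408 hr
W_total = W₁ + W₂ = 0.12048 + 0.15408 = 0.27457 hr

Final: 0.27457 hr


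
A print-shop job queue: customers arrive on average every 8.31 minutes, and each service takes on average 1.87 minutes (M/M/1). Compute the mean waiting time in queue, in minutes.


λ = 60/8.31 = 7.2202 /hr
μ = 60/1.87 = 32.0856 /hr
ρ = λ/μ = 7.2202/32.0856 = 0.2250
Wq = ρ/(μ−λ) = 0.2250/(32.0856−7.2202) = 0.009050 hr
In minutes: 0.009050·60 = 0.5430 min

Final: 0.5430 min


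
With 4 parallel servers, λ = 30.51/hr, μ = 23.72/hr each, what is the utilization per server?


ρ = λ/(cμ) = 30.51/(4·23.72) = 30.51/94.88 = 0.3216

Final: 0.3216


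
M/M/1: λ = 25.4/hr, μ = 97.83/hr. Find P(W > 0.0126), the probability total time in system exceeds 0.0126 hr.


W ~ Exponential(μ−λ) for M/M/1.
μ − λ = 97.83 − 25.4 = 72.4300
P(W > t) = e^{−(μ−λ)t} = e^{−0.9126} = 0.401472

Final: 0.401472


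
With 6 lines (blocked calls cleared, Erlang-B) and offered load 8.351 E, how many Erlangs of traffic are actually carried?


B(6,8.351) = 0.408402 (Erlang-B)
Carried load = a(1 − B) = 8.351·(1 − 0.408402) = 8.351·0.591598 = 4.9404 E

Final: 4.9404 Erlangs


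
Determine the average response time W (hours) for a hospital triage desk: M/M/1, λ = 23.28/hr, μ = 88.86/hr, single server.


W = 1/(μ−λ) = 1/(88.86 − 23.28) = 1/65.58 = 0.01525 hr

Final: 0.01525 hr


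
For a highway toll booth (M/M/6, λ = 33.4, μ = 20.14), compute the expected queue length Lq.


a = λ/μ = 1.6584; ρ = a/6 = 0.2764
P₀ = 0.190356
Lq = P₀·a^c·ρ / (c!·(1−ρ)²) = 0.190356·20.80281·0.2764/(720·0.52360)
= 0.002903

Final: 0.002903


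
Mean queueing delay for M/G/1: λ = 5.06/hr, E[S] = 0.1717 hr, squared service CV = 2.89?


ρ = λ·E[S] = 5.06·0.1717 = 0.8688
E[S²] = E[S]²(1+C_s²) = 0.1717²·(1+2.89) = 0.114681
Wq = λ·E[S²]/(2(1−ρ)) = 5.06·0.114681/(2·0.1312) = 2.21148 hr

Final: 2.21148 hr


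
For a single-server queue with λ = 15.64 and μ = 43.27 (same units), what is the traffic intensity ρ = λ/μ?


ρ = λ/μ = 15.64/43.27 = 0.3615

Final: 0.3615


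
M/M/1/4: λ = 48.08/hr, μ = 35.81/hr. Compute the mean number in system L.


ρ = 48.08/35.81 = 1.3426
L = ρ[1 − (K+1)ρ^K + Kρ^(K+1)] / [(1−ρ)(1−ρ^(K+1))]
Numerator: 1.3426·(1 − 5·3.249680 + 4·4.363155) = 2.959483
Denominator: (-0.3426)·(-3.363155) = 1.152357
L = 2.959483/1.152357 = 2.5682

Final: 2.5682


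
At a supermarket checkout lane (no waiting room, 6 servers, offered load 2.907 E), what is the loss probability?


B(c,a) = (a^c/c!) / Σ_{k=0}^{c} a^k/k!
a^6/6! = 0.838181
Σ terms (k=0..6): 1.00000 + 2.90700 + 4.22532 + 4.09434 + 2.97556 + 1.72999 + 0.83818 = 17.770397
B = 0.838181/17.770397 = 0.047167

Final: 0.047167


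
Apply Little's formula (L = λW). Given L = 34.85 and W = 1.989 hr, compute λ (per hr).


λ = L/W = 34.85/1.989 = 17.5214 /hr

Final: 17.5214 /hr


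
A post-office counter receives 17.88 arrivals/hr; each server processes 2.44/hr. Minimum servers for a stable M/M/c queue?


Stability requires cμ > λ ⇔ c > λ/μ.
λ/μ = 17.88/2.44 = 7.3279
Minimum integer c = ⌊7.3279⌋ + 1 = 8
Check: 8·2.44 = 19.52 > 17.88, while 7·2.44 = 17.08 ≤ 17.88

Final: 8 servers


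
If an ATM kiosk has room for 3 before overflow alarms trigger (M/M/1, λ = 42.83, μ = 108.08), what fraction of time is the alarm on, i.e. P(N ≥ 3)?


ρ = 42.83/108.08 = 0.3963
P(N ≥ n) = ρ^n = 0.3963^3 = 0.062231

Final: 0.062231


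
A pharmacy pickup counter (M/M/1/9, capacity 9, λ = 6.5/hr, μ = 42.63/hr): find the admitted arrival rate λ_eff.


ρ = 0.1525; P_K = (1−ρ)ρ^9/(1−ρ^10) = 0.00000003775
λ_eff = λ(1 − P_K) = 6.5·(1 − 0.00000003775) = 6.5·1.000000 = 6.5000 /hr

Final: 6.5000 /hr


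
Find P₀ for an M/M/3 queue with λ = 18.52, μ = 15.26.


a = λ/μ = 18.52/15.26 = 1.2136; ρ = a/c = 0.4045
Σ_{k=0}^{2} a^k/k! (terms k=0..2) = 1.00000 + 1.21363 + 0.73645 = 2.95008
Tail: a^3/(3!(1−ρ)) = 1.78755/(6·0.5955) = 0.50033
P₀ = 1/(2.95008 + 0.50033) = 1/3.45041 = 0.289821

Final: 0.289821


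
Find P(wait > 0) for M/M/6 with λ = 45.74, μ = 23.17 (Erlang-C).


a = λ/μ = 1.9741; ρ = a/6 = 0.3290
P₀ = 0.138696 (from M/M/c formula)
C(c,a) = [a^c/(c!(1−ρ))]·P₀ = [59.18624/(720·0.6710)]·0.138696
= 0.12251·0.138696 = 0.016992

Final: 0.016992


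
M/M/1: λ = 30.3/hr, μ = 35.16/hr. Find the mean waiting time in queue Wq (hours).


ρ = 30.3/35.16 = 0.8618
Wq = ρ/(μ−λ) = 0.8618/(35.16 − 30.3) = 0.8618/4.86 = 0.1773 hr

Final: 0.1773 hr


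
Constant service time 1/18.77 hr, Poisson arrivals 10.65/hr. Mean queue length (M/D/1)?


ρ = 10.65/18.77 = 0.5674
M/D/1: Lq = ρ²/(2(1−ρ)) = 0.3219/(2·0.4326) = 0.37209

Final: 0.37209


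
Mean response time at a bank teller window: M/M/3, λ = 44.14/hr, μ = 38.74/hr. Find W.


a = 1.1394; ρ = 0.3798; P₀ = 0.313874
Lq = P₀·a^c·ρ/(c!(1−ρ)²) = 0.07640
Wq = Lq/λ = 0.07640/44.14 = 0.001731 hr
W = Wq + 1/μ = 0.001731 + 0.02581 = 0.02754 hr

Final: 0.02754 hr


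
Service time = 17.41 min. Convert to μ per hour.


μ = 1/(service time) in consistent units.
1 hour = 60 min, so μ = 60/17.41 = 3.4463 per hour

Final: 3.4463 /hr


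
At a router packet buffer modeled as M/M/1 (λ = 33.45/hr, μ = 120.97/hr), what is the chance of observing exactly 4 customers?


ρ = 33.45/120.97 = 0.2765
P_n = (1−ρ)·ρ^n = (1 − 0.2765)·0.2765^4 = 0.7235·0.005846 = 0.004230

Final: 0.004230


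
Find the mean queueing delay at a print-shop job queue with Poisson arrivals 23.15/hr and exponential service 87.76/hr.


ρ = 23.15/87.76 = 0.2638
Wq = ρ/(μ−λ) = 0.2638/(87.76 − 23.15) = 0.2638/64.61 = 0.004083 hr

Final: 0.004083 hr


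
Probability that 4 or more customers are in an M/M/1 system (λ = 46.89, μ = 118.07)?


ρ = 46.89/118.07 = 0.3971
P(N ≥ n) = ρ^n = 0.3971^4 = 0.024875

Final: 0.024875


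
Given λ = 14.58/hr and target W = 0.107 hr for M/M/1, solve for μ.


W = 1/(μ−λ) ⇒ μ − λ = 1/W = 1/0.107 = 9.3458
μ = λ + 1/W = 14.58 + 9.3458 = 23.9258 per hr

Final: 23.9258 /hr


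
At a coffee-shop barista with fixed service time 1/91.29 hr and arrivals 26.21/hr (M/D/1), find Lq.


ρ = 26.21/91.29 = 0.2871
M/D/1: Lq = ρ²/(2(1−ρ)) = 0.08243/(2·0.7129) = 0.05781

Final: 0.05781


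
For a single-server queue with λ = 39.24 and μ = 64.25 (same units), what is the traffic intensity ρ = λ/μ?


ρ = λ/μ = 39.24/64.25 = 0.6107

Final: 0.6107


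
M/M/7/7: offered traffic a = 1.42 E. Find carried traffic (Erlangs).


B(7,1.42) = 0.0005584 (Erlang-B)
Carried load = a(1 − B) = 1.42·(1 − 0.0005584) = 1.42·0.999442 = 1.4192 E

Final: 1.4192 Erlangs


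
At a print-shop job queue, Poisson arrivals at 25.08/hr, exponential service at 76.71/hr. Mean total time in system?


W = 1/(μ−λ) = 1/(76.71 − 25.08) = 1/51.63 = 0.01937 hr

Final: 0.01937 hr


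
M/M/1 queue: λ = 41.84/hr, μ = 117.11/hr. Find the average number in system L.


ρ = λ/μ = 41.84/117.11 = 0.3573
L = ρ/(1−ρ) = 0.3573/(1 − 0.3573) = 0.3573/0.6427 = 0.5559

Final: 0.5559


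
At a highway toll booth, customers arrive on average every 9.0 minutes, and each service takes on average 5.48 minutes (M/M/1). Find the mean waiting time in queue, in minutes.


λ = 60/9.0 = 6.6667 /hr
μ = 60/5.48 = 10.9489 /hr
ρ = λ/μ = 6.6667/10.9489 = 0.6089
Wq = ρ/(μ−λ) = 0.6089/(10.9489−6.6667) = 0.14219 hr
In minutes: 0.14219·60 = 8.531 min

Final: 8.531 min


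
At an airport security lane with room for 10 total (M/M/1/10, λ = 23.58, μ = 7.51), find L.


ρ = 23.58/7.51 = 3.1398
L = ρ[1 − (K+1)ρ^K + Kρ^(K+1)] / [(1−ρ)(1−ρ^(K+1))]
Numerator: 3.1398·(1 − 11·93119.071632 + 10·292376.525844) = 5963939.224247
Denominator: (-2.1398)·(-292375.525844) = 625629.121214
L = 5963939.224247/625629.121214 = 9.5327

Final: 9.5327


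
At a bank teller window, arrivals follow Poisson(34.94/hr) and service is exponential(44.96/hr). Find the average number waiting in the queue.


ρ = 34.94/44.96 = 0.7771
Lq = ρ²/(1−ρ) = 0.6039/0.2229 = 2.7099

Final: 2.7099


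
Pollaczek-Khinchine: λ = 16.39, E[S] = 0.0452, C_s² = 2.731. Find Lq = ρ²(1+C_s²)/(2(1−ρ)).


ρ = λ·E[S] = 16.39·0.0452 = 0.7408
Lq = ρ²(1+C_s²)/(2(1−ρ)) = 0.5488·(1+2.731)/(2·0.2592)
= 0.5488·3.7310/0.5183 = 3.95041

Final: 3.95041


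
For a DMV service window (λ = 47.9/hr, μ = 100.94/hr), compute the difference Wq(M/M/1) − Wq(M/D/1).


ρ = 47.9/100.94 = 0.4745
Wq(M/M/1) = ρ/(μ−λ) = 0.4745/53.04 = 0.008947 hr
Wq(M/D/1) = ρ/(2(μ−λ)) = 0.004473 hr
Savings = 0.008947 − 0.004473 = 0.004473 hr

Final: 0.004473 hr


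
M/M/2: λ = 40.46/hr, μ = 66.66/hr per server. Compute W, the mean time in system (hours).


a = 0.6070; ρ = 0.3035; P₀ = 0.534354
Lq = P₀·a^c·ρ/(c!(1−ρ)²) = 0.06157
Wq = Lq/λ = 0.06157/40.46 = 0.001522 hr
W = Wq + 1/μ = 0.001522 + 0.01500 = 0.01652 hr

Final: 0.01652 hr


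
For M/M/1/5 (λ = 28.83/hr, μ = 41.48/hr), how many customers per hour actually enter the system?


ρ = 0.6950; P_K = (1−ρ)ρ^5/(1−ρ^6) = 0.055747
λ_eff = λ(1 − P_K) = 28.83·(1 − 0.055747) = 28.83·0.944253 = 27.2228 /hr

Final: 27.2228 /hr


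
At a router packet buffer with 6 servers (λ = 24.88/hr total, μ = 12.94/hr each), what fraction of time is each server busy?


ρ = λ/(cμ) = 24.88/(6·12.94) = 24.88/77.64 = 0.3205

Final: 0.3205


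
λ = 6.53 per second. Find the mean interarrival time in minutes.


Mean interarrival time = 1/λ = 1/6.53 second = 0.15314 second
In minutes: 0.15314 × 0.0166667 = 0.002552 min

Final: 0.002552 min


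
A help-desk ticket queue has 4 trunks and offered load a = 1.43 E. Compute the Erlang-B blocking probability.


B(c,a) = (a^c/c!) / Σ_{k=0}^{c} a^k/k!
a^4/4! = 0.174234
Σ terms (k=0..4): 1.00000 + 1.43000 + 1.02245 + 0.48737 + 0.17423 = 4.114052
B = 0.174234/4.114052 = 0.042351

Final: 0.042351


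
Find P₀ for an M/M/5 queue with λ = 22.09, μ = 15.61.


a = λ/μ = 22.09/15.61 = 1.4151; ρ = a/c = 0.2830
Σ_{k=0}^{4} a^k/k! (terms k=0..4) = 1.00000 + 1.41512 + 1.00128 + 0.47231 + 0.16709 = 4.05580
Tail: a^5/(5!(1−ρ)) = 5.67498/(120·0.7170) = 0.06596
P₀ = 1/(4.05580 + 0.06596) = 1/4.12176 = 0.242615

Final: 0.242615


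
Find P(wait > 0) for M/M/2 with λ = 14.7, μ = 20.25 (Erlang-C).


a = λ/μ = 0.7259; ρ = a/2 = 0.3630
P₀ = 0.467391 (from M/M/c formula)
C(c,a) = [a^c/(c!(1−ρ))]·P₀ = [0.52697/(2·0.6370)]·0.467391
= 0.41361·0.467391 = 0.193317

Final: 0.193317


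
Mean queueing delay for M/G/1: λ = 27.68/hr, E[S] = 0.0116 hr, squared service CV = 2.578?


ρ = λ·E[S] = 27.68·0.0116 = 0.3211
E[S²] = E[S]²(1+C_s²) = 0.0116²·(1+2.578) = 0.0004815
Wq = λ·E[S²]/(2(1−ρ)) = 27.68·0.0004815/(2·0.6789) = 0.009815 hr

Final: 0.009815 hr


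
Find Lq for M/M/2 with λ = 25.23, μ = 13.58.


a = λ/μ = 1.8579; ρ = a/2 = 0.9289
P₀ = 0.036839
Lq = P₀·a^c·ρ / (c!·(1−ρ)²) = 0.036839·3.45172·0.9289/(2·0.005050)
= 11.69624

Final: 11.69624


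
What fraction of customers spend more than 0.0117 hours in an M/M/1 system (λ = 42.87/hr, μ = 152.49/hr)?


W ~ Exponential(μ−λ) for M/M/1.
μ − λ = 152.49 − 42.87 = 109.6200
P(W > t) = e^{−(μ−λ)t} = e^{−1.2826} = 0.277328

Final: 0.277328


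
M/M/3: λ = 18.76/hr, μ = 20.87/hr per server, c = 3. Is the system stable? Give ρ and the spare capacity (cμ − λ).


Total capacity cμ = 3·20.87 = 62.61/hr
ρ = λ/(cμ) = 18.76/62.61 = 0.2996
Stable ⇔ ρ < 1: YES
Spare capacity = cμ − λ = 62.61 − 18.76 = 43.85/hr

Final: ρ = 0.2996; stable; margin = 43.85/hr


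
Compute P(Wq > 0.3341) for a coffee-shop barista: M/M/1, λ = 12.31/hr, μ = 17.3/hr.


ρ = 12.31/17.3 = 0.7116
P(Wq > t) = ρ·e^{−(μ−λ)t} = 0.7116·e^{−1.6672}
= 0.7116·0.188783 = 0.134330

Final: 0.134330


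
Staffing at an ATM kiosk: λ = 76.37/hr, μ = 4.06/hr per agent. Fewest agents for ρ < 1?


Stability requires cμ > λ ⇔ c > λ/μ.
λ/μ = 76.37/4.06 = 18.8103
Minimum integer c = ⌊18.8103⌋ + 1 = 19
Check: 19·4.06 = 77.14 > 76.37, while 18·4.06 = 73.08 ≤ 76.37

Final: 19 servers


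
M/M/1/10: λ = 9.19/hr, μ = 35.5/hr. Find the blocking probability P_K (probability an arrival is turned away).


ρ = λ/μ = 9.19/35.5 = 0.2589
P_K = (1−ρ)ρ^K/(1−ρ^(K+1)) = (0.7411·0.000001352)/(1 − 0.0000003499)
= 0.000001002/1.000000 = 0.000001002

Final: 0.000001002


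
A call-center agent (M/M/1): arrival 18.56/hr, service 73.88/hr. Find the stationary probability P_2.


ρ = 18.56/73.88 = 0.2512
P_n = (1−ρ)·ρ^n = (1 − 0.2512)·0.2512^2 = 0.7488·0.063111 = 0.047256

Final: 0.047256


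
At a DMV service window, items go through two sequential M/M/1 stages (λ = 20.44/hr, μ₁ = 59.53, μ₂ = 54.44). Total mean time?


Each node sees arrival rate λ = 20.44/hr (tandem ⇒ throughput preserved).
W₁ = 1/(μ₁−λ) = 1/(59.53−20.44) = 0.02558 hr
W₂ = 1/(μ₂−λ) = 1/(54.44−20.44) = 0.02941 hr
W_total = W₁ + W₂ = 0.02558 + 0.02941 = 0.05499 hr

Final: 0.05499 hr


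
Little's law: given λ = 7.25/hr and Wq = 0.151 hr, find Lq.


Lq = λWq = 7.25·0.151 = 1.0947

Final: 1.0947


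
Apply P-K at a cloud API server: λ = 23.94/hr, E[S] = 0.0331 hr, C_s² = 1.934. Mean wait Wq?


ρ = λ·E[S] = 23.94·0.0331 = 0.7924
E[S²] = E[S]²(1+C_s²) = 0.0331²·(1+1.934) = 0.003215
Wq = λ·E[S²]/(2(1−ρ)) = 23.94·0.003215/(2·0.2076) = 0.18536 hr

Final: 0.18536 hr


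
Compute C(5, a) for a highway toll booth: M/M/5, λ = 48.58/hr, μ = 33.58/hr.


a = λ/μ = 1.4467; ρ = a/5 = 0.2893
P₀ = 0.235039 (from M/M/c formula)
C(c,a) = [a^c/(c!(1−ρ))]·P₀ = [6.33701/(120·0.7107)]·0.235039
= 0.07431·0.235039 = 0.017465

Final: 0.017465


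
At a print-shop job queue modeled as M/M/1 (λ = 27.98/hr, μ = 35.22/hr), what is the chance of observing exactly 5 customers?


ρ = 27.98/35.22 = 0.7944
P_n = (1−ρ)·ρ^n = (1 − 0.7944)·0.7944^5 = 0.2056·0.316440 = 0.065049

Final: 0.065049


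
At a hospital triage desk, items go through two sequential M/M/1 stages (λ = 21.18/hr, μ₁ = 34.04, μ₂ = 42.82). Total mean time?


Each node sees arrival rate λ = 21.18/hr (tandem ⇒ throughput preserved).
W₁ = 1/(μ₁−λ) = 1/(34.04−21.18) = 0.07776 hr
W₂ = 1/(μ₂−λ) = 1/(42.82−21.18) = 0.04621 hr
W_total = W₁ + W₂ = 0.07776 + 0.04621 = 0.12397 hr

Final: 0.12397 hr


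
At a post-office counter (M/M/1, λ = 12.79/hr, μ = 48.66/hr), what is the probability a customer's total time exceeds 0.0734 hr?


W ~ Exponential(μ−λ) for M/M/1.
μ − λ = 48.66 − 12.79 = 35.8700
P(W > t) = e^{−(μ−λ)t} = e^{−2.6329} = 0.071873

Final: 0.071873


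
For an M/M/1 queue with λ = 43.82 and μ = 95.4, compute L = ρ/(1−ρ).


ρ = λ/μ = 43.82/95.4 = 0.4593
L = ρ/(1−ρ) = 0.4593/(1 − 0.4593) = 0.4593/0.5407 = 0.8496

Final: 0.8496


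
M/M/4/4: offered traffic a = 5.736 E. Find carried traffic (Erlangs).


B(4,5.736) = 0.452200 (Erlang-B)
Carried load = a(1 − B) = 5.736·(1 − 0.452200) = 5.736·0.547800 = 3.1422 E

Final: 3.1422 Erlangs


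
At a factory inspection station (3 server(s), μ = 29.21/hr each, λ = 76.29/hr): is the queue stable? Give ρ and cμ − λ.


Total capacity cμ = 3·29.21 = 87.63/hr
ρ = λ/(cμ) = 76.29/87.63 = 0.8706
Stable ⇔ ρ < 1: YES
Spare capacity = cμ − λ = 87.63 − 76.29 = 11.34/hr

Final: ρ = 0.8706; stable; margin = 11.34/hr


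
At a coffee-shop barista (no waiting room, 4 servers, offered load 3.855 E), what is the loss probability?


B(c,a) = (a^c/c!) / Σ_{k=0}^{c} a^k/k!
a^4/4! = 9.202086
Σ terms (k=0..4): 1.00000 + 3.85500 + 7.43051 + 9.54821 + 9.20209 = 31.035807
B = 9.202086/31.035807 = 0.296499

Final: 0.296499


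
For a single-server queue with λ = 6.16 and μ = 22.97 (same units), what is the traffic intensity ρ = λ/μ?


ρ = λ/μ = 6.16/22.97 = 0.2682

Final: 0.2682


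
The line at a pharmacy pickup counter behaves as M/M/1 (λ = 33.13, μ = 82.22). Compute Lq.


ρ = 33.13/82.22 = 0.4029
Lq = ρ²/(1−ρ) = 0.1624/0.5971 = 0.2719

Final: 0.2719


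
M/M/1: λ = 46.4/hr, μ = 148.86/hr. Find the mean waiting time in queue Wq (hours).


ρ = 46.4/148.86 = 0.3117
Wq = ρ/(μ−λ) = 0.3117/(148.86 − 46.4) = 0.3117/102.46 = 0.003042 hr

Final: 0.003042 hr


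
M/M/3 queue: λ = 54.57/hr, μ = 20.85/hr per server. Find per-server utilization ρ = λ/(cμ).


ρ = λ/(cμ) = 54.57/(3·20.85) = 54.57/62.55 = 0.8724

Final: 0.8724


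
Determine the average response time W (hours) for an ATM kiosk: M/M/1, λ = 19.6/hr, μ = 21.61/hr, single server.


W = 1/(μ−λ) = 1/(21.61 − 19.6) = 1/2.01 = 0.4975 hr

Final: 0.4975 hr


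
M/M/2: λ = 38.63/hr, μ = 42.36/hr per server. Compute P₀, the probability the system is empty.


a = λ/μ = 38.63/42.36 = 0.9119; ρ = a/c = 0.4560
Σ_{k=0}^{1} a^k/k! (terms k=0..1) = 1.00000 + 0.91195 = 1.91195
Tail: a^2/(2!(1−ρ)) = 0.83164/(2·0.5440) = 0.76434
P₀ = 1/(1.91195 + 0.76434) = 1/2.67629 = 0.373652

Final: 0.373652


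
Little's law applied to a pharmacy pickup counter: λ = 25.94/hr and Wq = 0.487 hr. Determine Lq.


Lq = λWq = 25.94·0.487 = 12.6328

Final: 12.6328


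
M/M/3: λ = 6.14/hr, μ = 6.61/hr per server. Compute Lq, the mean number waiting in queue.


a = λ/μ = 0.9289; ρ = a/3 = 0.3096
P₀ = 0.391571
Lq = P₀·a^c·ρ / (c!·(1−ρ)²) = 0.391571·0.80149·0.3096/(6·0.47661)
= 0.03398

Final: 0.03398


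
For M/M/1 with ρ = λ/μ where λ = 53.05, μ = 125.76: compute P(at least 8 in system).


ρ = 53.05/125.76 = 0.4218
P(N ≥ n) = ρ^n = 0.4218^8 = 0.001003

Final: 0.001003


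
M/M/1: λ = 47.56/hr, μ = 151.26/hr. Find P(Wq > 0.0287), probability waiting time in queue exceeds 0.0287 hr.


ρ = 47.56/151.26 = 0.3144
P(Wq > t) = ρ·e^{−(μ−λ)t} = 0.3144·e^{−2.9762}
= 0.3144·0.050987 = 0.016032

Final: 0.016032


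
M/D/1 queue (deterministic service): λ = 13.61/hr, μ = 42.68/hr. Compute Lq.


ρ = 13.61/42.68 = 0.3189
M/D/1: Lq = ρ²/(2(1−ρ)) = 0.1017/(2·0.6811) = 0.07465

Final: 0.07465


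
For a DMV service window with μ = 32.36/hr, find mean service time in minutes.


Mean service time = 1/μ = 1/32.36 hour = 0.03090 hour
In minutes: 0.03090 × 60 = 1.8541 min

Final: 1.8541 min


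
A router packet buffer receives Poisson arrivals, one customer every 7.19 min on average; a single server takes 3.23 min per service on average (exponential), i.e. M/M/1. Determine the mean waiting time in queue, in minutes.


λ = 60/7.19 = 8.3449 /hr
μ = 60/3.23 = 18.5759 /hr
ρ = λ/μ = 8.3449/18.5759 = 0.4492
Wq = ρ/(μ−λ) = 0.4492/(18.5759−8.3449) = 0.04391 hr
In minutes: 0.04391·60 = 2.635 min

Final: 2.635 min


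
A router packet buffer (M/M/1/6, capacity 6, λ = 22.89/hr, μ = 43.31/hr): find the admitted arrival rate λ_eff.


ρ = 0.5285; P_K = (1−ρ)ρ^6/(1−ρ^7) = 0.010395
λ_eff = λ(1 − P_K) = 22.89·(1 − 0.010395) = 22.89·0.989605 = 22.6520 /hr

Final: 22.6520 /hr


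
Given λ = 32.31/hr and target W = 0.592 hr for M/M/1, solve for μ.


W = 1/(μ−λ) ⇒ μ − λ = 1/W = 1/0.592 = 1.6892
μ = λ + 1/W = 32.31 + 1.6892 = 33.9992 per hr

Final: 33.9992 /hr


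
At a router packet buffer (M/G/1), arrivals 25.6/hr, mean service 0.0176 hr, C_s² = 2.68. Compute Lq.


ρ = λ·E[S] = 25.6·0.0176 = 0.4506
Lq = ρ²(1+C_s²)/(2(1−ρ)) = 0.2030·(1+2.68)/(2·0.5494)
= 0.2030·3.6800/1.0989 = 0.67983

Final: 0.67983


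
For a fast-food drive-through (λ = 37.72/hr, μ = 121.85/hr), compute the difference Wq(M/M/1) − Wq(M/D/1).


ρ = 37.72/121.85 = 0.3096
Wq(M/M/1) = ρ/(μ−λ) = 0.3096/84.13 = 0.003680 hr
Wq(M/D/1) = ρ/(2(μ−λ)) = 0.001840 hr
Savings = 0.003680 − 0.001840 = 0.001840 hr

Final: 0.001840 hr


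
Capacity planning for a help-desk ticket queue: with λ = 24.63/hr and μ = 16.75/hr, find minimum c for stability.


Stability requires cμ > λ ⇔ c > λ/μ.
λ/μ = 24.63/16.75 = 1.4704
Minimum integer c = ⌊1.4704⌋ + 1 = 2
Check: 2·16.75 = 33.50 > 24.63, while 1·16.75 = 16.75 ≤ 24.63

Final: 2 servers


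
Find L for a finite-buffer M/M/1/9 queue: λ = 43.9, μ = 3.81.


ρ = 43.9/3.81 = 11.5223
L = ρ[1 − (K+1)ρ^K + Kρ^(K+1)] / [(1−ρ)(1−ρ^(K+1))]
Numerator: 11.5223·(1 − 10·3579776404.205420 + 9·41247292426.408913) = 3864903778549.050781
Denominator: (-10.5223)·(-41247292425.408913) = 434016785652.137390
L = 3864903778549.050781/434016785652.137390 = 8.9050

Final: 8.9050


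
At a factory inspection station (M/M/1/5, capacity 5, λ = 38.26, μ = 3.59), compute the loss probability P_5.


ρ = λ/μ = 38.26/3.59 = 10.6574
P_K = (1−ρ)ρ^K/(1−ρ^(K+1)) = (-9.6574·137484.134993)/(1 − 1465220.892706)
= -1327736.757714/-1465219.892706 = 0.906169

Final: 0.906169


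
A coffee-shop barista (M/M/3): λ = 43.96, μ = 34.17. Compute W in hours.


a = 1.2865; ρ = 0.4288; P₀ = 0.267709
Lq = P₀·a^c·ρ/(c!(1−ρ)²) = 0.12489
Wq = Lq/λ = 0.12489/43.96 = 0.002841 hr
W = Wq + 1/μ = 0.002841 + 0.02927 = 0.03211 hr

Final: 0.03211 hr


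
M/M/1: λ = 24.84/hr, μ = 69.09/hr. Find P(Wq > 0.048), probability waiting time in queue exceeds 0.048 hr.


ρ = 24.84/69.09 = 0.3595
P(Wq > t) = ρ·e^{−(μ−λ)t} = 0.3595·e^{−2.1240}
= 0.3595·0.119552 = 0.042983

Final: 0.042983


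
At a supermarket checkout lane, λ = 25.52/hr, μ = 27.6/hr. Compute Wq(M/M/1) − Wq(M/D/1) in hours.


ρ = 25.52/27.6 = 0.9246
Wq(M/M/1) = ρ/(μ−λ) = 0.9246/2.08 = 0.44454 hr
Wq(M/D/1) = ρ/(2(μ−λ)) = 0.22227 hr
Savings = 0.44454 − 0.22227 = 0.22227 hr

Final: 0.22227 hr


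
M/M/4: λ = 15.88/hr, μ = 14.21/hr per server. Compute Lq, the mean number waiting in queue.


a = λ/μ = 1.1175; ρ = a/4 = 0.2794
P₀ = 0.326292
Lq = P₀·a^c·ρ / (c!·(1−ρ)²) = 0.326292·1.55964·0.2794/(24·0.51929)
= 0.01141

Final: 0.01141


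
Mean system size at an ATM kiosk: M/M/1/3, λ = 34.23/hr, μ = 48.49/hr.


ρ = 34.23/48.49 = 0.7059
L = ρ[1 − (K+1)ρ^K + Kρ^(K+1)] / [(1−ρ)(1−ρ^(K+1))]
Numerator: 0.7059·(1 − 4·0.351774 + 3·0.248324) = 0.238512
Denominator: (0.2941)·(0.751676) = 0.221054
L = 0.238512/0.221054 = 1.0790

Final: 1.0790


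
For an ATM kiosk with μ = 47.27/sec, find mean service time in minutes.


Mean service time = 1/μ = 1/47.27 second = 0.02116 second
In minutes: 0.02116 × 0.0166667 = 0.0003526 min

Final: 0.0003526 min


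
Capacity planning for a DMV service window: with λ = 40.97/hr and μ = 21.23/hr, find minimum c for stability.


Stability requires cμ > λ ⇔ c > λ/μ.
λ/μ = 40.97/21.23 = 1.9298
Minimum integer c = ⌊1.9298⌋ + 1 = 2
Check: 2·21.23 = 42.46 > 40.97, while 1·21.23 = 21.23 ≤ 40.97

Final: 2 servers


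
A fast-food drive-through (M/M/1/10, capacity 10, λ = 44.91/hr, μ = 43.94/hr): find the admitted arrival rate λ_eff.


ρ = 1.0221; P_K = (1−ρ)ρ^10/(1−ρ^11) = 0.101155
λ_eff = λ(1 − P_K) = 44.91·(1 − 0.101155) = 44.91·0.898845 = 40.3671 /hr

Final: 40.3671 /hr


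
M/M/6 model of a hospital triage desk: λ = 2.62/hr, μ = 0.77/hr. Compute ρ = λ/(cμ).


ρ = λ/(cμ) = 2.62/(6·0.77) = 2.62/4.62 = 0.5671

Final: 0.5671


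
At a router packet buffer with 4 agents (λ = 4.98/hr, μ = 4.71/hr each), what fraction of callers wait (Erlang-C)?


a = λ/μ = 1.0573; ρ = a/4 = 0.2643
P₀ = 0.346731 (from M/M/c formula)
C(c,a) = [a^c/(c!(1−ρ))]·P₀ = [1.24978/(24·0.7357)]·0.346731
= 0.07078·0.346731 = 0.024543

Final: 0.024543


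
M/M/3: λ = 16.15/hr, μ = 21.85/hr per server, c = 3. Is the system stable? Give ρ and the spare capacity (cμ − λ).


Total capacity cμ = 3·21.85 = 65.55/hr
ρ = λ/(cμ) = 16.15/65.55 = 0.2464
Stable ⇔ ρ < 1: YES
Spare capacity = cμ − λ = 65.55 − 16.15 = 49.40/hr

Final: ρ = 0.2464; stable; margin = 49.40/hr


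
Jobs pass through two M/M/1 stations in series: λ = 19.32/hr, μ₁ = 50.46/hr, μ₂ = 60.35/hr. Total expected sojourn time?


Each node sees arrival rate λ = 19.32/hr (tandem ⇒ throughput preserved).
W₁ = 1/(μ₁−λ) = 1/(50.46−19.32) = 0.03211 hr
W₂ = 1/(μ₂−λ) = 1/(60.35−19.32) = 0.02437 hr
W_total = W₁ + W₂ = 0.03211 + 0.02437 = 0.05649 hr

Final: 0.05649 hr


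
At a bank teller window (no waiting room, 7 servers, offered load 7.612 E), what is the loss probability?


B(c,a) = (a^c/c!) / Σ_{k=0}^{c} a^k/k!
a^7/7! = 293.806176
Σ terms (k=0..7): 1.00000 + 7.61200 + 28.97127 + 73.50977 + 139.88910 + 212.96717 + 270.18434 + 293.80618 = 1027.939833
B = 293.806176/1027.939833 = 0.285820

Final: 0.285820


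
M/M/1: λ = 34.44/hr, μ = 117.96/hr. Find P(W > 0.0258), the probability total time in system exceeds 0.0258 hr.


W ~ Exponential(μ−λ) for M/M/1.
μ − λ = 117.96 − 34.44 = 83.5200
P(W > t) = e^{−(μ−λ)t} = e^{−2.1548} = 0.115925

Final: 0.115925


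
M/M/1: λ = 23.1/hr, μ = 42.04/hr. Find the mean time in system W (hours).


W = 1/(μ−λ) = 1/(42.04 − 23.1) = 1/18.94 = 0.05280 hr

Final: 0.05280 hr


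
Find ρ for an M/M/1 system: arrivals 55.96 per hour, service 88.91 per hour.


ρ = λ/μ = 55.96/88.91 = 0.6294

Final: 0.6294


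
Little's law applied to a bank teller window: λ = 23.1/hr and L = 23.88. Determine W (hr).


W = L/λ = 23.88/23.1 = 1.0338 hr

Final: 1.0338 hr


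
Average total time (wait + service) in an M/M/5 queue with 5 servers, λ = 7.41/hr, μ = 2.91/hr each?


a = 2.5464; ρ = 0.5093; P₀ = 0.076277
Lq = P₀·a^c·ρ/(c!(1−ρ)²) = 0.14392
Wq = Lq/λ = 0.14392/7.41 = 0.01942 hr
W = Wq + 1/μ = 0.01942 + 0.34364 = 0.36307 hr

Final: 0.36307 hr


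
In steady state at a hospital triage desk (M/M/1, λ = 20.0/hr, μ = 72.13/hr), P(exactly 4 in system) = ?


ρ = 20.0/72.13 = 0.2773
P_n = (1−ρ)·ρ^n = (1 − 0.2773)·0.2773^4 = 0.7227·0.005911 = 0.004272

Final: 0.004272


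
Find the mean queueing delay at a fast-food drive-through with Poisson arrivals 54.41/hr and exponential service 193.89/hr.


ρ = 54.41/193.89 = 0.2806
Wq = ρ/(μ−λ) = 0.2806/(193.89 − 54.41) = 0.2806/139.48 = 0.002012 hr

Final: 0.002012 hr


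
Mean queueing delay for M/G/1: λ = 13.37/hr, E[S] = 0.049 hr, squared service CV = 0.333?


ρ = λ·E[S] = 13.37·0.049 = 0.6551
E[S²] = E[S]²(1+C_s²) = 0.049²·(1+0.333) = 0.003201
Wq = λ·E[S²]/(2(1−ρ)) = 13.37·0.003201/(2·0.3449) = 0.06204 hr

Final: 0.06204 hr


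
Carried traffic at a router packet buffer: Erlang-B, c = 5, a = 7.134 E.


B(5,7.134) = 0.432541 (Erlang-B)
Carried load = a(1 − B) = 7.134·(1 − 0.432541) = 7.134·0.567459 = 4.0483 E

Final: 4.0483 Erlangs


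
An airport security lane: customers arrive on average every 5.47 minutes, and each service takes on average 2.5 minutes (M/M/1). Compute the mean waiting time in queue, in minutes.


λ = 60/5.47 = 10.9689 /hr
μ = 60/2.5 = 24.0000 /hr
ρ = λ/μ = 10.9689/24.0000 = 0.4570
Wq = ρ/(μ−λ) = 0.4570/(24.0000−10.9689) = 0.03507 hr
In minutes: 0.03507·60 = 2.104 min

Final: 2.104 min


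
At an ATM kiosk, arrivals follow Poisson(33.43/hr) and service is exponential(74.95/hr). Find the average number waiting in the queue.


ρ = 33.43/74.95 = 0.4460
Lq = ρ²/(1−ρ) = 0.1989/0.5540 = 0.3591

Final: 0.3591


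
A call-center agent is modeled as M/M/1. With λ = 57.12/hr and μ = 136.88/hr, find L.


ρ = λ/μ = 57.12/136.88 = 0.4173
L = ρ/(1−ρ) = 0.4173/(1 − 0.4173) = 0.4173/0.5827 = 0.7161

Final: 0.7161


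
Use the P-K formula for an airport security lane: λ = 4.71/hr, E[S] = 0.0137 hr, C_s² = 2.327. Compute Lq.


ρ = λ·E[S] = 4.71·0.0137 = 0.06453
Lq = ρ²(1+C_s²)/(2(1−ρ)) = 0.004164·(1+2.327)/(2·0.9355)
= 0.004164·3.3270/1.8709 = 0.007404

Final: 0.007404


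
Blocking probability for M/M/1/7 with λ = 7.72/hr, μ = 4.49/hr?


ρ = λ/μ = 7.72/4.49 = 1.7194
P_K = (1−ρ)ρ^K/(1−ρ^(K+1)) = (-0.7194·44.421858)/(1 − 76.377893)
= -31.956036/-75.377893 = 0.423944

Final: 0.423944


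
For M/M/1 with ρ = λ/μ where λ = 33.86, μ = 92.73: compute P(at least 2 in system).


ρ = 33.86/92.73 = 0.3651
P(N ≥ n) = ρ^n = 0.3651^2 = 0.133332

Final: 0.133332


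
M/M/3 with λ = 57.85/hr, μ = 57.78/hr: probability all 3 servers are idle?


a = λ/μ = 57.85/57.78 = 1.0012; ρ = a/c = 0.3337
Σ_{k=0}^{2} a^k/k! (terms k=0..2) = 1.00000 + 1.00121 + 0.50121 = 2.50242
Tail: a^3/(3!(1−ρ)) = 1.00364/(6·0.6663) = 0.25106
P₀ = 1/(2.50242 + 0.25106) = 1/2.75349 = 0.363176

Final: 0.363176


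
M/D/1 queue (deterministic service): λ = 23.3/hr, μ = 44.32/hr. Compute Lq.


ρ = 23.3/44.32 = 0.5257
M/D/1: Lq = ρ²/(2(1−ρ)) = 0.2764/(2·0.4743) = 0.29137

Final: 0.29137


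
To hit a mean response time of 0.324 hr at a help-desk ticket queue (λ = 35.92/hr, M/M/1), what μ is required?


W = 1/(μ−λ) ⇒ μ − λ = 1/W = 1/0.324 = 3.0864
μ = λ + 1/W = 35.92 + 3.0864 = 39.0064 per hr

Final: 39.0064 /hr


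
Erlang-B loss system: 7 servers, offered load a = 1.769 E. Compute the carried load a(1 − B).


B(7,1.769) = 0.001835 (Erlang-B)
Carried load = a(1 − B) = 1.769·(1 − 0.001835) = 1.769·0.998165 = 1.7658 E

Final: 1.7658 Erlangs


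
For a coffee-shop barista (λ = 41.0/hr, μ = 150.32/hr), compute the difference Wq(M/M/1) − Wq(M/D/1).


ρ = 41.0/150.32 = 0.2728
Wq(M/M/1) = ρ/(μ−λ) = 0.2728/109.32 = 0.002495 hr
Wq(M/D/1) = ρ/(2(μ−λ)) = 0.001247 hr
Savings = 0.002495 − 0.001247 = 0.001247 hr

Final: 0.001247 hr
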